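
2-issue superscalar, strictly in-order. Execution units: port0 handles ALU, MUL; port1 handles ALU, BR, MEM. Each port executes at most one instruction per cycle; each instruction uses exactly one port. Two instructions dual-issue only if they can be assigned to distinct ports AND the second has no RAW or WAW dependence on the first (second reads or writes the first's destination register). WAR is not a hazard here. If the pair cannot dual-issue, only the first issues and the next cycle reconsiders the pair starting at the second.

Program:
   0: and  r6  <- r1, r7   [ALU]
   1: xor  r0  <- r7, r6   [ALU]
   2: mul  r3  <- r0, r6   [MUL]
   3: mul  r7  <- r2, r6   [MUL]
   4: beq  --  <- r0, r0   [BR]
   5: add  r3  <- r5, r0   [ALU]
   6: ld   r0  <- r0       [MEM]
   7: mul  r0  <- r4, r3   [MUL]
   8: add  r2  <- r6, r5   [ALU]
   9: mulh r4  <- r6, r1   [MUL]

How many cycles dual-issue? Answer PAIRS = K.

PAIRS = 3

#0 head=0: and i0 RAW r6
#1 head=1: xor i1 RAW r0
#2 head=2: mul i2 no-port MUL/MUL
#3 head=3: mul;beq i3+i4 dual
#4 head=5: add;ld i5+i6 dual
#5 head=7: mul;add i7+i8 dual
#6 head=9: mulh i9 tail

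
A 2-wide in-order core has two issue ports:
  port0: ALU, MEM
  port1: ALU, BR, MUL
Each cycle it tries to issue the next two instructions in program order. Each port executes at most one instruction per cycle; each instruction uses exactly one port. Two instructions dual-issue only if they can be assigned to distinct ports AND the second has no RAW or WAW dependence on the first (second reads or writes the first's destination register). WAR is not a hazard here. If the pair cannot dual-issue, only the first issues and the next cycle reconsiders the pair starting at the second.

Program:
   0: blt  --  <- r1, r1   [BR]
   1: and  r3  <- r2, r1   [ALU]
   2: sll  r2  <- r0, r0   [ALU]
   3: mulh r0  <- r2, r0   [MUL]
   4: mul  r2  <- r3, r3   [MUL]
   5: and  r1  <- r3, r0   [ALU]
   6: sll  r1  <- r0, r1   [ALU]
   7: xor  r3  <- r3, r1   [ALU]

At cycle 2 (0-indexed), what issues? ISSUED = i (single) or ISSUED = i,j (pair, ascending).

t=0 i0+i1:blt.BR and.ALU ; 2-wide
t=1 i2:sll.ALU ; RAW r2
t=2 i3:mulh.MUL ; no-port MUL/MUL
t=3 i4+i5:mul.MUL and.ALU ; 2-wide
t=4 i6:sll.ALU ; RAW r1
t=5 i7:xor.ALU ; tail

ISSUED = 3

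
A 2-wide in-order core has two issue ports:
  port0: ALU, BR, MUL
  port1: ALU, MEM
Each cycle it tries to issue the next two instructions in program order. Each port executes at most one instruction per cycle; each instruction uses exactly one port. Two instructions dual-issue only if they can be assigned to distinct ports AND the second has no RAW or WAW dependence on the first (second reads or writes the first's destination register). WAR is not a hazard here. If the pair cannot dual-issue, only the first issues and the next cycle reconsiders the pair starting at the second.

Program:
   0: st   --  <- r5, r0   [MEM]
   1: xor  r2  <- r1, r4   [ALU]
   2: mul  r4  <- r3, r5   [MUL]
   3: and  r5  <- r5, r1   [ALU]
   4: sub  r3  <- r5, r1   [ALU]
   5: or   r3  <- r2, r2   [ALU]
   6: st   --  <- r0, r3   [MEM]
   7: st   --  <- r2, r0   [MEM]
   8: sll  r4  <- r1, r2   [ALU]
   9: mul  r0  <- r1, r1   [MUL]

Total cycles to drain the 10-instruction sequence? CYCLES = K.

CYCLES = 7

[0] i0,i1  st;xor  -- pair
[1] i2,i3  mul;and  -- pair
[2] i4  sub  -- WAW r3
[3] i5  or  -- RAW r3
[4] i6  st  -- no-port MEM/MEM
[5] i7,i8  st;sll  -- pair
[6] i9  mul  -- tail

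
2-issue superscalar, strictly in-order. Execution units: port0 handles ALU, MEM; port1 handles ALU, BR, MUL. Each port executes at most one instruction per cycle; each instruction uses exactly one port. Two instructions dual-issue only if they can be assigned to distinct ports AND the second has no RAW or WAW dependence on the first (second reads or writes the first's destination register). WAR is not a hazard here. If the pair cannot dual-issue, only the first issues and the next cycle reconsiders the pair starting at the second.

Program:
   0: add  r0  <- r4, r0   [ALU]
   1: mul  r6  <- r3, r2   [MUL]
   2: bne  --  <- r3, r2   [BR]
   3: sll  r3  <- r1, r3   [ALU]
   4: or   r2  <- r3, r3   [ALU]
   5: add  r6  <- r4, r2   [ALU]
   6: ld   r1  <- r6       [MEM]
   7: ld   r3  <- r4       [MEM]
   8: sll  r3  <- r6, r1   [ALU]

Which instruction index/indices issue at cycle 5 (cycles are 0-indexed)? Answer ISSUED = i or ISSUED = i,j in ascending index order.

t=0 i0+i1:add.ALU;mul.MUL ; dual
t=1 i2+i3:bne.BR;sll.ALU ; dual
t=2 i4:or.ALU ; RAW r2
t=3 i5:add.ALU ; RAW r6
t=4 i6:ld.MEM ; no-port MEM/MEM
t=5 i7:ld.MEM ; WAW r3
t=6 i8:sll.ALU ; tail

ISSUED = 7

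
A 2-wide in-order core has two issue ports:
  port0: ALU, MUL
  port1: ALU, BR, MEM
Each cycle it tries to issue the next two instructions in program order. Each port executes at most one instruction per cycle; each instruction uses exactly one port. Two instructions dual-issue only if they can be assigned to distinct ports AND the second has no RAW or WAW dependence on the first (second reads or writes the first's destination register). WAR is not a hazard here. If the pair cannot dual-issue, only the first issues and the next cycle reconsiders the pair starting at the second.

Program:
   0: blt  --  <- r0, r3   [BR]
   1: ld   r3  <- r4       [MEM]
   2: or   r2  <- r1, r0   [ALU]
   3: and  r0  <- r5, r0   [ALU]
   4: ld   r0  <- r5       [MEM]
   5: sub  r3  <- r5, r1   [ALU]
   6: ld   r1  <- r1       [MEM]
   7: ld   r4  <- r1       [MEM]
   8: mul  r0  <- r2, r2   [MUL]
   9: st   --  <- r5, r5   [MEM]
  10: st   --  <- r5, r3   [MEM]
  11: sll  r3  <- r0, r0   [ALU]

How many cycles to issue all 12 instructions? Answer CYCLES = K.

c0: i0 blt.BR  no-port BR/MEM
c1: i1+i2 ld.MEM;or.ALU  2-wide
c2: i3 and.ALU  WAW r0
c3: i4+i5 ld.MEM;sub.ALU  2-wide
c4: i6 ld.MEM  no-port MEM/MEM
c5: i7+i8 ld.MEM;mul.MUL  2-wide
c6: i9 st.MEM  no-port MEM/MEM
c7: i10+i11 st.MEM;sll.ALU  2-wide

CYCLES = 8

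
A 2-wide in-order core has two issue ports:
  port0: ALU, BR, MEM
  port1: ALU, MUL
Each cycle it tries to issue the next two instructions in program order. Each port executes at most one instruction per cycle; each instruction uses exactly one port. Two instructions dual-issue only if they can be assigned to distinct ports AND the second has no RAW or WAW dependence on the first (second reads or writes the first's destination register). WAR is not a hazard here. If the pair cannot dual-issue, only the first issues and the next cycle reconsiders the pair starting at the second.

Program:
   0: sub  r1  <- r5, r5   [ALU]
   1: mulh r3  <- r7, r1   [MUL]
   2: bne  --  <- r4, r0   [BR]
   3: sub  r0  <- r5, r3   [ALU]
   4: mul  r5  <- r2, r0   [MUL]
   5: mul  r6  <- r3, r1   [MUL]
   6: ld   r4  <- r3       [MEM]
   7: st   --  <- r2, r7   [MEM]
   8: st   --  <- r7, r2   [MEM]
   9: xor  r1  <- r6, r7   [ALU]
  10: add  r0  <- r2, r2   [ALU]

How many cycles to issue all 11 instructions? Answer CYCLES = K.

#0 head=0: sub.ALU i0 RAW r1
#1 head=1: mulh.MUL+bne.BR i1,i2 2-wide
#2 head=3: sub.ALU i3 RAW r0
#3 head=4: mul.MUL i4 no-port MUL/MUL
#4 head=5: mul.MUL+ld.MEM i5,i6 2-wide
#5 head=7: st.MEM i7 no-port MEM/MEM
#6 head=8: st.MEM+xor.ALU i8,i9 2-wide
#7 head=10: add.ALU i10 tail

CYCLES = 8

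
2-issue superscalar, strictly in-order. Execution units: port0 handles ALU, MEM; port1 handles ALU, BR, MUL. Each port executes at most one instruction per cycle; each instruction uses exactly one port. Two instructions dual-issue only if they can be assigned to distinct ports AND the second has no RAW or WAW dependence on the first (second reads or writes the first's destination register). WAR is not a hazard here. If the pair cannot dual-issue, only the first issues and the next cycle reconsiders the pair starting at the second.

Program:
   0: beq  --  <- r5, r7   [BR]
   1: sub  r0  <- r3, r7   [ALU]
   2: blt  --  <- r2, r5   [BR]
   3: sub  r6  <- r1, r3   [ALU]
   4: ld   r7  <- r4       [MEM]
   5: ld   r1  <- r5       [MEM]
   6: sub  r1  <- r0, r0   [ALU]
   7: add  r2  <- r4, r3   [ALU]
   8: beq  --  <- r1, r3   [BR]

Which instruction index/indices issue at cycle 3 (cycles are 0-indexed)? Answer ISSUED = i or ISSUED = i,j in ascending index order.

#0 head=0: beq.BR sub.ALU i0,i1 dual
#1 head=2: blt.BR sub.ALU i2,i3 dual
#2 head=4: ld.MEM i4 no-port MEM/MEM
#3 head=5: ld.MEM i5 WAW r1
#4 head=6: sub.ALU add.ALU i6,i7 dual
#5 head=8: beq.BR i8 tail

ISSUED = 5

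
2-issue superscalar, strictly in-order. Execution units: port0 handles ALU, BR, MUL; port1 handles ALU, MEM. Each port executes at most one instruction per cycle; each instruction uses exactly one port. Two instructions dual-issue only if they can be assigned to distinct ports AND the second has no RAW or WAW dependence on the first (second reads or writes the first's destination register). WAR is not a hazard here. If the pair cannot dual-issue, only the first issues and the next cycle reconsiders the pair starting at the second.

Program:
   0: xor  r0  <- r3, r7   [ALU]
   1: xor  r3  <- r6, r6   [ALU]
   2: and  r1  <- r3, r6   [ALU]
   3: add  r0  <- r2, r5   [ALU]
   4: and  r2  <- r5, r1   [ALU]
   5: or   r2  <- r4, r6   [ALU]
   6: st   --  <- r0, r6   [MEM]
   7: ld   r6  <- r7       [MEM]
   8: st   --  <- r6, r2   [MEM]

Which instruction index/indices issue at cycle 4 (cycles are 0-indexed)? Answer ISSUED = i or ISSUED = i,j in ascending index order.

#0 head=0: xor;xor i0&i1 2-wide
#1 head=2: and;add i2&i3 2-wide
#2 head=4: and i4 WAW r2
#3 head=5: or;st i5&i6 2-wide
#4 head=7: ld i7 no-port MEM/MEM
#5 head=8: st i8 tail

ISSUED = 7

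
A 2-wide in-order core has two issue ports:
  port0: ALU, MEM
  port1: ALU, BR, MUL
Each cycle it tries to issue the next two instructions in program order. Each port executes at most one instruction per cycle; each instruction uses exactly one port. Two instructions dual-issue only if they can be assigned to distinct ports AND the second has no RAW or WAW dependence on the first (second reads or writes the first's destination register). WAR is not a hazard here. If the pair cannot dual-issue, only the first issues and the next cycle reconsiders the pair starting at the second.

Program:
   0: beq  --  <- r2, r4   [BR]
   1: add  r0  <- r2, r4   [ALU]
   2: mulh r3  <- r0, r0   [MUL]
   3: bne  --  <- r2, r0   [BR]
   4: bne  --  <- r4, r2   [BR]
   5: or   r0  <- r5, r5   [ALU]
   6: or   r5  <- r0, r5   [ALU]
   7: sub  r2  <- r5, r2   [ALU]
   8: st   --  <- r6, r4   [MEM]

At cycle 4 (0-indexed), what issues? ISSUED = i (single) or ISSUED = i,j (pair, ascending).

ISSUED = 6

t=0 i0+i1:beq.BR/add.ALU ; dual
t=1 i2:mulh.MUL ; no-port MUL/BR
t=2 i3:bne.BR ; no-port BR/BR
t=3 i4+i5:bne.BR/or.ALU ; dual
t=4 i6:or.ALU ; RAW r5
t=5 i7+i8:sub.ALU/st.MEM ; dual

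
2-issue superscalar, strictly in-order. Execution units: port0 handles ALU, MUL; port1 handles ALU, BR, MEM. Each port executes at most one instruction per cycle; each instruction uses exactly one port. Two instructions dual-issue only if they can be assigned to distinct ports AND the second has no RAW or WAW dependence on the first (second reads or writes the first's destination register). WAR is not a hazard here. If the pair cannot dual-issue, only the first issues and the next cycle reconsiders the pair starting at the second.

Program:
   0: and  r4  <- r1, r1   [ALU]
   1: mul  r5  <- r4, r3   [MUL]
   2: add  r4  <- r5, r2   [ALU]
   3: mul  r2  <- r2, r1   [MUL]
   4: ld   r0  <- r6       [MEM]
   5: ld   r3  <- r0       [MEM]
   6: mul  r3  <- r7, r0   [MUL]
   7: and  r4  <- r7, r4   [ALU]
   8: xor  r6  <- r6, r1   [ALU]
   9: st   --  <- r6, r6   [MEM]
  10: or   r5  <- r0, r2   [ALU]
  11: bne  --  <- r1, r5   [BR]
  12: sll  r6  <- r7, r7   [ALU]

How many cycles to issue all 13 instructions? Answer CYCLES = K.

CYCLES = 9

  cy0 -> i0 (and.ALU) RAW r4
  cy1 -> i1 (mul.MUL) RAW r5
  cy2 -> i2&i3 (add.ALU mul.MUL) pair
  cy3 -> i4 (ld.MEM) no-port MEM/MEM
  cy4 -> i5 (ld.MEM) WAW r3
  cy5 -> i6&i7 (mul.MUL and.ALU) pair
  cy6 -> i8 (xor.ALU) RAW r6
  cy7 -> i9&i10 (st.MEM or.ALU) pair
  cy8 -> i11&i12 (bne.BR sll.ALU) pair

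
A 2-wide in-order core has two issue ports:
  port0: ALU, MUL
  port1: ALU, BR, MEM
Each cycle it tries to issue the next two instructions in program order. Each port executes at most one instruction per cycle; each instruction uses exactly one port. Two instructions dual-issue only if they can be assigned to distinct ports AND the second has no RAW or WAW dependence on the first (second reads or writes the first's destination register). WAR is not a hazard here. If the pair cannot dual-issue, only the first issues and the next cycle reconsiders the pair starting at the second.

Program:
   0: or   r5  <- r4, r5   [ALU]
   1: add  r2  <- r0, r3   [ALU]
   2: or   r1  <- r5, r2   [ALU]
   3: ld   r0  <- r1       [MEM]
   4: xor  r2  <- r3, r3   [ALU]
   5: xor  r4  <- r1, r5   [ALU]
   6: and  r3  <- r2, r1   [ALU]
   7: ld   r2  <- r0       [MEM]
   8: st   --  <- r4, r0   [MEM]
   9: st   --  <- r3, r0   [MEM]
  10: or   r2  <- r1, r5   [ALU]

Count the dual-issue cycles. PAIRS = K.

  cy0 -> i0/i1 (or+add) pair
  cy1 -> i2 (or) RAW r1
  cy2 -> i3/i4 (ld+xor) pair
  cy3 -> i5/i6 (xor+and) pair
  cy4 -> i7 (ld) no-port MEM/MEM
  cy5 -> i8 (st) no-port MEM/MEM
  cy6 -> i9/i10 (st+or) pair

PAIRS = 4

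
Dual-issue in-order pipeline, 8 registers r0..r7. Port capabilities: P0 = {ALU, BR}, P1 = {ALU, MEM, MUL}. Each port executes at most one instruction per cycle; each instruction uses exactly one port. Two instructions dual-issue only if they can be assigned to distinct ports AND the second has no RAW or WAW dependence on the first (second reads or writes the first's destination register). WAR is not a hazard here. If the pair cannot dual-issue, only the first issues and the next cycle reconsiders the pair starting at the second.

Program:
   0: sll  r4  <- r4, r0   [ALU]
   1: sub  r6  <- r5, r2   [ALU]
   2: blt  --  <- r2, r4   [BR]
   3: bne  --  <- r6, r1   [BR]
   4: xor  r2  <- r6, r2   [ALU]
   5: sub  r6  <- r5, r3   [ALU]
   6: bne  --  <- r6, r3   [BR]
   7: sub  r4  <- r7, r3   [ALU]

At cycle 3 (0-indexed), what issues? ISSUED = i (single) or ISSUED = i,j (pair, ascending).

ISSUED = 5

0. sll.ALU+sub.ALU @i0&i1  | dual
1. blt.BR @i2  | no-port BR/BR
2. bne.BR+xor.ALU @i3&i4  | dual
3. sub.ALU @i5  | RAW r6
4. bne.BR+sub.ALU @i6&i7  | dual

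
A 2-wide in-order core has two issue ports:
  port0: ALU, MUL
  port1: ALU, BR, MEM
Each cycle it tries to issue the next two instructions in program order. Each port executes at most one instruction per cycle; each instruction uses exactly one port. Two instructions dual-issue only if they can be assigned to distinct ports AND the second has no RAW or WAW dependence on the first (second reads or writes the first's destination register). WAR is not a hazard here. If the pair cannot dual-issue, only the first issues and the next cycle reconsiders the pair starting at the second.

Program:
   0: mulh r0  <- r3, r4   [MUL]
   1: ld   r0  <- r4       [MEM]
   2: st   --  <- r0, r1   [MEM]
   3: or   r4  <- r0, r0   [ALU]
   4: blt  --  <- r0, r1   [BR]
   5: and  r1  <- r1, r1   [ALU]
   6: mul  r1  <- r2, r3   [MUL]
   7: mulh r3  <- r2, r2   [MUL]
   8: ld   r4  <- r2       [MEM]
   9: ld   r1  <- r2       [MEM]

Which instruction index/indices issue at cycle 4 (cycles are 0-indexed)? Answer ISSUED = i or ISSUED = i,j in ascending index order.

ISSUED = 6

c0: i0 mulh.MUL  WAW r0
c1: i1 ld.MEM  no-port MEM/MEM
c2: i2&i3 st.MEM+or.ALU  pair
c3: i4&i5 blt.BR+and.ALU  pair
c4: i6 mul.MUL  no-port MUL/MUL
c5: i7&i8 mulh.MUL+ld.MEM  pair
c6: i9 ld.MEM  tail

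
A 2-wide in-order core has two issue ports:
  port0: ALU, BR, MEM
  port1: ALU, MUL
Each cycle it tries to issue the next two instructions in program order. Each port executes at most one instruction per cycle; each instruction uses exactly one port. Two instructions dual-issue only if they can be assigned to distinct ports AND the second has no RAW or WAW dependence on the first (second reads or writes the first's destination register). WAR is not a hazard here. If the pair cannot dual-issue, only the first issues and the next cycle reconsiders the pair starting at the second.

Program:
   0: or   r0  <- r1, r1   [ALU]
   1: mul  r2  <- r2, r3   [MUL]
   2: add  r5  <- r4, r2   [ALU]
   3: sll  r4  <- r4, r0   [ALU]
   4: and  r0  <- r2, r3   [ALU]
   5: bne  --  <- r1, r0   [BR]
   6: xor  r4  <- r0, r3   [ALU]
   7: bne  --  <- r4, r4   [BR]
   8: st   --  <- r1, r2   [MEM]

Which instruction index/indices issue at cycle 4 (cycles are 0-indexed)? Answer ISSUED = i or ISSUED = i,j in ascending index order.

ISSUED = 7

t=0 i0+i1:or.ALU/mul.MUL ; 2-wide
t=1 i2+i3:add.ALU/sll.ALU ; 2-wide
t=2 i4:and.ALU ; RAW r0
t=3 i5+i6:bne.BR/xor.ALU ; 2-wide
t=4 i7:bne.BR ; no-port BR/MEM
t=5 i8:st.MEM ; tail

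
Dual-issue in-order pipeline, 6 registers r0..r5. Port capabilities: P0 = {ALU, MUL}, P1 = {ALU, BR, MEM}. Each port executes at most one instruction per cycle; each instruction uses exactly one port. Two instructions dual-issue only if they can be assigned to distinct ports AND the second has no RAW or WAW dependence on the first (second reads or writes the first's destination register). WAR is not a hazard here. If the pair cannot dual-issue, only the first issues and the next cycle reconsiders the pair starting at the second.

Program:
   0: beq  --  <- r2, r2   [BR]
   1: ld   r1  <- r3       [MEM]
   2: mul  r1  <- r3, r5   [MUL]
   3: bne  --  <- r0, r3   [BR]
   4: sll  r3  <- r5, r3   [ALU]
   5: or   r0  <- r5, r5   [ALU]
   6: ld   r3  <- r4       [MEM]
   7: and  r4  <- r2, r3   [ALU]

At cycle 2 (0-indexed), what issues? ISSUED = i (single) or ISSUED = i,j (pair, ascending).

t=0 i0:beq.BR ; no-port BR/MEM
t=1 i1:ld.MEM ; WAW r1
t=2 i2+i3:mul.MUL/bne.BR ; 2-wide
t=3 i4+i5:sll.ALU/or.ALU ; 2-wide
t=4 i6:ld.MEM ; RAW r3
t=5 i7:and.ALU ; tail

ISSUED = 2,3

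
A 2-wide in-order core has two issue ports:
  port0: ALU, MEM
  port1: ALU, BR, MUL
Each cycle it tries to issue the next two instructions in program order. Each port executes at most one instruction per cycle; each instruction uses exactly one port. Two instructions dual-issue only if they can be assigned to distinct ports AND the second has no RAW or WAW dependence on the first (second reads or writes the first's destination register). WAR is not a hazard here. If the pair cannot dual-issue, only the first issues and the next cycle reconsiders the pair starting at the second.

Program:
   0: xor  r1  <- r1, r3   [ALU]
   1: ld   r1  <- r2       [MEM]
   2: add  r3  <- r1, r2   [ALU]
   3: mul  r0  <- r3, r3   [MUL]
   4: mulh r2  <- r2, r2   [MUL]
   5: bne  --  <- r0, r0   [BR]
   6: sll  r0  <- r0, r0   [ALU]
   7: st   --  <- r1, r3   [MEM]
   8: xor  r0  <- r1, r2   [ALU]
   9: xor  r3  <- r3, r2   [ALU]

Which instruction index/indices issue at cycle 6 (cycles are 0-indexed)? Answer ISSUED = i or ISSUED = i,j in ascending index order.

ISSUED = 7,8

t=0 i0:xor ; WAW r1
t=1 i1:ld ; RAW r1
t=2 i2:add ; RAW r3
t=3 i3:mul ; no-port MUL/MUL
t=4 i4:mulh ; no-port MUL/BR
t=5 i5+i6:bne sll ; 2-wide
t=6 i7+i8:st xor ; 2-wide
t=7 i9:xor ; tail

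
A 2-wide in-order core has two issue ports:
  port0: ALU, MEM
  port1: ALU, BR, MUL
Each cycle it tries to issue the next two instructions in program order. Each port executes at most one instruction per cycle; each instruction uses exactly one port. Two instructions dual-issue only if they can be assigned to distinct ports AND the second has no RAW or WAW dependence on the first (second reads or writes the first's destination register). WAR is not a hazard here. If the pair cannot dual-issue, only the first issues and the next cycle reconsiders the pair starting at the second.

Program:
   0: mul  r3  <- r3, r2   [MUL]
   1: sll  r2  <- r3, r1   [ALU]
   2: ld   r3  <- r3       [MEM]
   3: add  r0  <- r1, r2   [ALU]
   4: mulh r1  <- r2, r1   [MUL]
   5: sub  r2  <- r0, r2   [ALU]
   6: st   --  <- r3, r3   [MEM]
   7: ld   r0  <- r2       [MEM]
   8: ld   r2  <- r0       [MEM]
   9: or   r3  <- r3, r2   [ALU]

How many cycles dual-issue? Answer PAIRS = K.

0. mul @i0  | RAW r3
1. sll/ld @i1,i2  | pair
2. add/mulh @i3,i4  | pair
3. sub/st @i5,i6  | pair
4. ld @i7  | no-port MEM/MEM
5. ld @i8  | RAW r2
6. or @i9  | tail

PAIRS = 3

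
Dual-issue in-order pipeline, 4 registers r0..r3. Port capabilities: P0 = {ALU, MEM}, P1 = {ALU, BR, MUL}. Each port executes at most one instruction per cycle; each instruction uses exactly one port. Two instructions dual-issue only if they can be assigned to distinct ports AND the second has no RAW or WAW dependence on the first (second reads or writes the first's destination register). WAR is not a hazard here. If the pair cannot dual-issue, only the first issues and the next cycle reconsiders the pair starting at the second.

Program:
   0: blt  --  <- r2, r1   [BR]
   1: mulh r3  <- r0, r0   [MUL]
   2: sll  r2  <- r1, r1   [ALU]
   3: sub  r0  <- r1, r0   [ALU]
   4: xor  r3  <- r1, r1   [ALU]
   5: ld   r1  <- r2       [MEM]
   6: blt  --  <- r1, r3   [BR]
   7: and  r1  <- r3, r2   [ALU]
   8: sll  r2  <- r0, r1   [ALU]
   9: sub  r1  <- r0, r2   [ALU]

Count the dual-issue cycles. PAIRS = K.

PAIRS = 3

t=0 i0:blt ; no-port BR/MUL
t=1 i1&i2:mulh;sll ; 2-wide
t=2 i3&i4:sub;xor ; 2-wide
t=3 i5:ld ; RAW r1
t=4 i6&i7:blt;and ; 2-wide
t=5 i8:sll ; RAW r2
t=6 i9:sub ; tail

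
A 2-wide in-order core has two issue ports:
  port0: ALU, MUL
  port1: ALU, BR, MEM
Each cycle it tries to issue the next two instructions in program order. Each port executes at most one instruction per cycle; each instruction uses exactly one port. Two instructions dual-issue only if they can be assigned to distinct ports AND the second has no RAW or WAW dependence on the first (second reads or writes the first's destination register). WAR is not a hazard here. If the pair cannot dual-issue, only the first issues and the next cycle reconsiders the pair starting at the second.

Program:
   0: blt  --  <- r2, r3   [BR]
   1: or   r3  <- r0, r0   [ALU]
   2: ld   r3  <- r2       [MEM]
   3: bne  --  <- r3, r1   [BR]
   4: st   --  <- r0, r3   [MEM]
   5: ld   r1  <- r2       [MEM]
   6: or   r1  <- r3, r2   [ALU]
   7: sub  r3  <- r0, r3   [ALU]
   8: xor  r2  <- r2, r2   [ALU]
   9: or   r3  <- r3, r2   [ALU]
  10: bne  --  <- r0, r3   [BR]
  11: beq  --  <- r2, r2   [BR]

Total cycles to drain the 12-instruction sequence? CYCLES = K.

#0 head=0: blt or i0+i1 pair
#1 head=2: ld i2 no-port MEM/BR
#2 head=3: bne i3 no-port BR/MEM
#3 head=4: st i4 no-port MEM/MEM
#4 head=5: ld i5 WAW r1
#5 head=6: or sub i6+i7 pair
#6 head=8: xor i8 RAW r2
#7 head=9: or i9 RAW r3
#8 head=10: bne i10 no-port BR/BR
#9 head=11: beq i11 tail

CYCLES = 10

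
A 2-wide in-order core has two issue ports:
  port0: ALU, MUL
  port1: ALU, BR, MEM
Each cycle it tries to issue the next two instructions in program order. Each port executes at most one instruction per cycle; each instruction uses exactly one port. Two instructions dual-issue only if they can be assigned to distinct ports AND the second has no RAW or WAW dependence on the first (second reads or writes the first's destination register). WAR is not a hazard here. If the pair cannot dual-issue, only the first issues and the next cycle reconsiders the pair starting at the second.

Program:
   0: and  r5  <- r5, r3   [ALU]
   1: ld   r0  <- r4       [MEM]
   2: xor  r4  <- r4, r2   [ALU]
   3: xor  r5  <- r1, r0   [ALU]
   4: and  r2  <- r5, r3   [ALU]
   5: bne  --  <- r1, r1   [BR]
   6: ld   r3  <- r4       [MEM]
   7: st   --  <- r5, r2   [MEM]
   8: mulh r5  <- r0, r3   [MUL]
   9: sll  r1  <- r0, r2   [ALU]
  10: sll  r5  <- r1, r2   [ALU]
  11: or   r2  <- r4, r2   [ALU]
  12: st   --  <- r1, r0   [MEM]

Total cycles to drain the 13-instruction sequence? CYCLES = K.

0. and.ALU;ld.MEM @i0,i1  | dual
1. xor.ALU;xor.ALU @i2,i3  | dual
2. and.ALU;bne.BR @i4,i5  | dual
3. ld.MEM @i6  | no-port MEM/MEM
4. st.MEM;mulh.MUL @i7,i8  | dual
5. sll.ALU @i9  | RAW r1
6. sll.ALU;or.ALU @i10,i11  | dual
7. st.MEM @i12  | tail

CYCLES = 8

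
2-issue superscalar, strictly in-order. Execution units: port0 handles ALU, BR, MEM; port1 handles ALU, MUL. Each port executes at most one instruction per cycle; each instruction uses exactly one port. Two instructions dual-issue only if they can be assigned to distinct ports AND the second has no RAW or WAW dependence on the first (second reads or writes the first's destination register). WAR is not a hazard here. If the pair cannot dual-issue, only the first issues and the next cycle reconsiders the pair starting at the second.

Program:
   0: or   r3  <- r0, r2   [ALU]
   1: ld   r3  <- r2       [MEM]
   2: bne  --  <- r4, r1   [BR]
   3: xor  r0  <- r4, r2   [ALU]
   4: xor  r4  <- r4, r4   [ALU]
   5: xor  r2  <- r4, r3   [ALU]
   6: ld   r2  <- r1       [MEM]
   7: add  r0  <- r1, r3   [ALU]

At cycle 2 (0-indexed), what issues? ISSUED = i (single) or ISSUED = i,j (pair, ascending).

0. or.ALU @i0  | WAW r3
1. ld.MEM @i1  | no-port MEM/BR
2. bne.BR/xor.ALU @i2,i3  | 2-wide
3. xor.ALU @i4  | RAW r4
4. xor.ALU @i5  | WAW r2
5. ld.MEM/add.ALU @i6,i7  | 2-wide

ISSUED = 2,3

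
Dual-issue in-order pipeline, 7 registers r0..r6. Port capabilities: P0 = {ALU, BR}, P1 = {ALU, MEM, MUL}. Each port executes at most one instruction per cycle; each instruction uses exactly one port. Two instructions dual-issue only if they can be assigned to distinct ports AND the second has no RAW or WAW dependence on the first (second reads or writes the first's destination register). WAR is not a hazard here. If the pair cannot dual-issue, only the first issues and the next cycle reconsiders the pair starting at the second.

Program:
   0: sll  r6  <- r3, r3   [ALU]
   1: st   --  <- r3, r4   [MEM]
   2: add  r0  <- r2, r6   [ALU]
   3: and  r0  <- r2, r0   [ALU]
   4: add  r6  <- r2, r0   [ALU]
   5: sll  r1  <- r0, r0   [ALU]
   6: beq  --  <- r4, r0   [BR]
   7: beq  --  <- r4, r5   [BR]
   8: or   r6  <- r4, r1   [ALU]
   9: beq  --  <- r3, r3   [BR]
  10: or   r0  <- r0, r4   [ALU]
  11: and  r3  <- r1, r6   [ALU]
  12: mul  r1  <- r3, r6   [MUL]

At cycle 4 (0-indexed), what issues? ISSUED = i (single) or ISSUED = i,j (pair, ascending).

ISSUED = 6

  cy0 -> i0+i1 (sll+st) pair
  cy1 -> i2 (add) RAW+WAW r0
  cy2 -> i3 (and) RAW r0
  cy3 -> i4+i5 (add+sll) pair
  cy4 -> i6 (beq) no-port BR/BR
  cy5 -> i7+i8 (beq+or) pair
  cy6 -> i9+i10 (beq+or) pair
  cy7 -> i11 (and) RAW r3
  cy8 -> i12 (mul) tail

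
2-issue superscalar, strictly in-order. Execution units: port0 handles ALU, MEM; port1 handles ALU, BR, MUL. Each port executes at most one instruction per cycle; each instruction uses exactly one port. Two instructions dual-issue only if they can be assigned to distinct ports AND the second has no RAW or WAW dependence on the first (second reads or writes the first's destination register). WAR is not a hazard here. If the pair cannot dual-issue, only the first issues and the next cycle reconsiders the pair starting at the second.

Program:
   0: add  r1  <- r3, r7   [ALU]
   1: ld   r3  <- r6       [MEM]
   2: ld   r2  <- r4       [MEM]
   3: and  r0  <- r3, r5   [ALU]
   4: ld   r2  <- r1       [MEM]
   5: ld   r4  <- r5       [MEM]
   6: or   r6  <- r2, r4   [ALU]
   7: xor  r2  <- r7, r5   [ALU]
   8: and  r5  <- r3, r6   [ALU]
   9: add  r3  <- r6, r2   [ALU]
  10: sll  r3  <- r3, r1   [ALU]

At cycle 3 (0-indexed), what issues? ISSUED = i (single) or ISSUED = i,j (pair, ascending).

ISSUED = 5

#0 head=0: add+ld i0,i1 pair
#1 head=2: ld+and i2,i3 pair
#2 head=4: ld i4 no-port MEM/MEM
#3 head=5: ld i5 RAW r4
#4 head=6: or+xor i6,i7 pair
#5 head=8: and+add i8,i9 pair
#6 head=10: sll i10 tail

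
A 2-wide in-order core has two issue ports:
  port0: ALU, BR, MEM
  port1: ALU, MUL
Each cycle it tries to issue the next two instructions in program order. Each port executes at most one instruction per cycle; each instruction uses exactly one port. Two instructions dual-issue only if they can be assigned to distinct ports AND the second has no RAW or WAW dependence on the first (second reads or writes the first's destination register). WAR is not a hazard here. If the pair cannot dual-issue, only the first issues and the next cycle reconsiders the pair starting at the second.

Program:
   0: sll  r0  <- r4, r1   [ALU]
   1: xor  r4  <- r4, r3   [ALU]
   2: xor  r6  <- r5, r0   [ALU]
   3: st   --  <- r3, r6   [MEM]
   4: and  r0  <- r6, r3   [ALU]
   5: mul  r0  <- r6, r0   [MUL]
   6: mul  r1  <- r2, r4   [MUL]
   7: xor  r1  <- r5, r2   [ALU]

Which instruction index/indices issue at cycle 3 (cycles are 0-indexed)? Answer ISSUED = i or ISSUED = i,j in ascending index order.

ISSUED = 5

t=0 i0/i1:sll xor ; 2-wide
t=1 i2:xor ; RAW r6
t=2 i3/i4:st and ; 2-wide
t=3 i5:mul ; no-port MUL/MUL
t=4 i6:mul ; WAW r1
t=5 i7:xor ; tail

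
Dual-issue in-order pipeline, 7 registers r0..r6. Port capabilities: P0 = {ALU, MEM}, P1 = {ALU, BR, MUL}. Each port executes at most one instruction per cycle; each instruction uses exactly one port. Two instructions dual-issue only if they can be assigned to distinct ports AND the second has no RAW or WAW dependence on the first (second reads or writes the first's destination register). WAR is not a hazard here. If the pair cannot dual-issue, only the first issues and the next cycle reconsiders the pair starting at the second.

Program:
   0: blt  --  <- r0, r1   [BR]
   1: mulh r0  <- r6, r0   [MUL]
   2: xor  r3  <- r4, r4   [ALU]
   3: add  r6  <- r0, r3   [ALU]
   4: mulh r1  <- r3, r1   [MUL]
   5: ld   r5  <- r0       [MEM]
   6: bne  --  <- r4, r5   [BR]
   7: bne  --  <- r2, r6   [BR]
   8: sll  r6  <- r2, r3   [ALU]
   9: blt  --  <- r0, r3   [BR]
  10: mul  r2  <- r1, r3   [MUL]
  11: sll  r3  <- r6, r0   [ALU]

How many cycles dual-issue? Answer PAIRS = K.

PAIRS = 4

0. blt.BR @i0  | no-port BR/MUL
1. mulh.MUL+xor.ALU @i1+i2  | dual
2. add.ALU+mulh.MUL @i3+i4  | dual
3. ld.MEM @i5  | RAW r5
4. bne.BR @i6  | no-port BR/BR
5. bne.BR+sll.ALU @i7+i8  | dual
6. blt.BR @i9  | no-port BR/MUL
7. mul.MUL+sll.ALU @i10+i11  | dual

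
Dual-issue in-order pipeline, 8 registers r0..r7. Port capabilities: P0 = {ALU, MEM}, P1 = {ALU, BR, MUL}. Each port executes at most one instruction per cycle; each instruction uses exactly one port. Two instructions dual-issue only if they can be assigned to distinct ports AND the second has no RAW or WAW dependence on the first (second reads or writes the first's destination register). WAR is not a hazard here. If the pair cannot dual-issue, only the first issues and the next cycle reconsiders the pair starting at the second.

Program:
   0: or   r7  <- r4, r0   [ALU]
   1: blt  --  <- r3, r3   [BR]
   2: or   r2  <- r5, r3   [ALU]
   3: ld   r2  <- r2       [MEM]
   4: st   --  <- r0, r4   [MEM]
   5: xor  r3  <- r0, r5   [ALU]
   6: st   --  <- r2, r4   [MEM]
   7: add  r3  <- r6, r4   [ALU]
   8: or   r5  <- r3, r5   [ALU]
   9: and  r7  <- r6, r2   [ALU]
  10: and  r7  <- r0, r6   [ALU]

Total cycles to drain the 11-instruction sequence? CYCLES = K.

#0 head=0: or blt i0/i1 dual
#1 head=2: or i2 RAW+WAW r2
#2 head=3: ld i3 no-port MEM/MEM
#3 head=4: st xor i4/i5 dual
#4 head=6: st add i6/i7 dual
#5 head=8: or and i8/i9 dual
#6 head=10: and i10 tail

CYCLES = 7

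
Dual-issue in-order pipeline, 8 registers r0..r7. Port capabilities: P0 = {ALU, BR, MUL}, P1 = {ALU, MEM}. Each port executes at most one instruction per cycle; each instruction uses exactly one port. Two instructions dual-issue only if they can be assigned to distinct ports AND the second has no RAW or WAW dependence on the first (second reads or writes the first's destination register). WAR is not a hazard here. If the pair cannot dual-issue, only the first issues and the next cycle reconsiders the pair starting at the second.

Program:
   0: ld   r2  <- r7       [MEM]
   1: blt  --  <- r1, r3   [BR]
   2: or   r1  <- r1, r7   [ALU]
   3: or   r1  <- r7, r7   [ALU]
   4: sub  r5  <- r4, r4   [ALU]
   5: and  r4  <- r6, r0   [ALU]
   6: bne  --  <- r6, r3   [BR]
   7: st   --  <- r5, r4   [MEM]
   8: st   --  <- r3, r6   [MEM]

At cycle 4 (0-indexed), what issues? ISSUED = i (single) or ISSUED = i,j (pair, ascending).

ISSUED = 7

t=0 i0,i1:ld;blt ; pair
t=1 i2:or ; WAW r1
t=2 i3,i4:or;sub ; pair
t=3 i5,i6:and;bne ; pair
t=4 i7:st ; no-port MEM/MEM
t=5 i8:st ; tail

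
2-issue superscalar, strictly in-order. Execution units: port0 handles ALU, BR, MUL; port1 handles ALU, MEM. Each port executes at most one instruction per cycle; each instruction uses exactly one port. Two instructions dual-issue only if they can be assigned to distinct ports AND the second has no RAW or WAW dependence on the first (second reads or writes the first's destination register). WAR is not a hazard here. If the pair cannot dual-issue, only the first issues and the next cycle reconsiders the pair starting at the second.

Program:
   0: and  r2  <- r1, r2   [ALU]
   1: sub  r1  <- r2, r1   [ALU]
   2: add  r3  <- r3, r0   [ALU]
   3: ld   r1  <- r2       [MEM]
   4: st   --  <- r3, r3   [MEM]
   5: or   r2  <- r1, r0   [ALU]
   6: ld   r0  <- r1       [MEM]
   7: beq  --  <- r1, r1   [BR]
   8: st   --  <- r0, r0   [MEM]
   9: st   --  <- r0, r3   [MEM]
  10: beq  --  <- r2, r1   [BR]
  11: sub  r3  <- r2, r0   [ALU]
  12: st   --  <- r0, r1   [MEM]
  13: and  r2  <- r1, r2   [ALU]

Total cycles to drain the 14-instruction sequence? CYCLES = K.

  cy0 -> i0 (and.ALU) RAW r2
  cy1 -> i1,i2 (sub.ALU add.ALU) 2-wide
  cy2 -> i3 (ld.MEM) no-port MEM/MEM
  cy3 -> i4,i5 (st.MEM or.ALU) 2-wide
  cy4 -> i6,i7 (ld.MEM beq.BR) 2-wide
  cy5 -> i8 (st.MEM) no-port MEM/MEM
  cy6 -> i9,i10 (st.MEM beq.BR) 2-wide
  cy7 -> i11,i12 (sub.ALU st.MEM) 2-wide
  cy8 -> i13 (and.ALU) tail

CYCLES = 9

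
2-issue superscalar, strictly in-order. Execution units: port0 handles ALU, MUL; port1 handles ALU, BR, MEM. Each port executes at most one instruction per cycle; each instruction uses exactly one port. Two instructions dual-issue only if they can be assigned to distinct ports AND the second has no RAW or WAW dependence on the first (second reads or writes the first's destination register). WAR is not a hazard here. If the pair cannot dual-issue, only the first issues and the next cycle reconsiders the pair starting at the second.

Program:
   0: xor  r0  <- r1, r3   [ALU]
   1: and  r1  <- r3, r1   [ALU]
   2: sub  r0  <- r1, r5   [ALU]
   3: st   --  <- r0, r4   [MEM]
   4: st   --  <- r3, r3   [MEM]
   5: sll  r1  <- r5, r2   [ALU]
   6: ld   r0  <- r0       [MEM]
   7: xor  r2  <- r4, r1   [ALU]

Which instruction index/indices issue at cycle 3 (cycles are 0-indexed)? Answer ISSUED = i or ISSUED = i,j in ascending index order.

  cy0 -> i0&i1 (xor.ALU and.ALU) 2-wide
  cy1 -> i2 (sub.ALU) RAW r0
  cy2 -> i3 (st.MEM) no-port MEM/MEM
  cy3 -> i4&i5 (st.MEM sll.ALU) 2-wide
  cy4 -> i6&i7 (ld.MEM xor.ALU) 2-wide

ISSUED = 4,5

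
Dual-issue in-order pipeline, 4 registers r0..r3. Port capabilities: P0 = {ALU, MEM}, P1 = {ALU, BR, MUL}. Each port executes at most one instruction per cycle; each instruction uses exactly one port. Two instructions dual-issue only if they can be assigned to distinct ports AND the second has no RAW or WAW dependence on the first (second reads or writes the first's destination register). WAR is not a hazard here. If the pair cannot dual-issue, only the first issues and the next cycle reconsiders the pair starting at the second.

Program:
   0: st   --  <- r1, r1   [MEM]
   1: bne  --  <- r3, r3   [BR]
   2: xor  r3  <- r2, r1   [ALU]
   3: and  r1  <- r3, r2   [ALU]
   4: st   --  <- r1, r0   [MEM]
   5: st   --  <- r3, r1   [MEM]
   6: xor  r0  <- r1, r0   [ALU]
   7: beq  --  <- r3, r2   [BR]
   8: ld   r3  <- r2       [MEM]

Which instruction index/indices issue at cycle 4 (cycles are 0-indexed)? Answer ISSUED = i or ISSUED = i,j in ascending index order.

ISSUED = 5,6

c0: i0/i1 st/bne  2-wide
c1: i2 xor  RAW r3
c2: i3 and  RAW r1
c3: i4 st  no-port MEM/MEM
c4: i5/i6 st/xor  2-wide
c5: i7/i8 beq/ld  2-wide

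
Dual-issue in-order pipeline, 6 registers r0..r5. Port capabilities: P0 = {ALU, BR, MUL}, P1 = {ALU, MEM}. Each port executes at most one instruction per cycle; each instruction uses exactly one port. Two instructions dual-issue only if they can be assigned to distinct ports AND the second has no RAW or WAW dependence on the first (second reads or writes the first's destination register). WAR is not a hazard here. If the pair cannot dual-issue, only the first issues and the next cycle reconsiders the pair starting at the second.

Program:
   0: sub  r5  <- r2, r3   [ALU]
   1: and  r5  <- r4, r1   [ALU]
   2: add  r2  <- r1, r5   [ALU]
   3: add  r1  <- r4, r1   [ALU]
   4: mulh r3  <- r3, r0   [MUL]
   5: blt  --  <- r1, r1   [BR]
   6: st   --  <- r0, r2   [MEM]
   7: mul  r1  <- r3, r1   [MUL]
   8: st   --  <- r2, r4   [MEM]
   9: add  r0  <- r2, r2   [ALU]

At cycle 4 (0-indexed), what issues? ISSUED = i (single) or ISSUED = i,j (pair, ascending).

  cy0 -> i0 (sub.ALU) WAW r5
  cy1 -> i1 (and.ALU) RAW r5
  cy2 -> i2+i3 (add.ALU/add.ALU) 2-wide
  cy3 -> i4 (mulh.MUL) no-port MUL/BR
  cy4 -> i5+i6 (blt.BR/st.MEM) 2-wide
  cy5 -> i7+i8 (mul.MUL/st.MEM) 2-wide
  cy6 -> i9 (add.ALU) tail

ISSUED = 5,6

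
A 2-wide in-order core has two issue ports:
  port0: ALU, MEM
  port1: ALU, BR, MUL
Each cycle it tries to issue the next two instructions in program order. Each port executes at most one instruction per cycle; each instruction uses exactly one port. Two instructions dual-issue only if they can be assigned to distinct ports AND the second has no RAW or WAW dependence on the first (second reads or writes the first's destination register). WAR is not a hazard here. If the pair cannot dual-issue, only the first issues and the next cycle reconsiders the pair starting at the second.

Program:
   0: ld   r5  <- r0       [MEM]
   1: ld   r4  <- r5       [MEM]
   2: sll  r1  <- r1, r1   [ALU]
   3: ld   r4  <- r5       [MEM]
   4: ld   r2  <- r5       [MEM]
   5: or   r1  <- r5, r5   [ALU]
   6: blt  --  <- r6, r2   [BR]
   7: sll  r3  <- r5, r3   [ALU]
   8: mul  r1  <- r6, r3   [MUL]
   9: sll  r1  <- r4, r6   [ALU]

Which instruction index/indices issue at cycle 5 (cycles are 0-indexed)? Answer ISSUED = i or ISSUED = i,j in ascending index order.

ISSUED = 8

t=0 i0:ld.MEM ; no-port MEM/MEM
t=1 i1+i2:ld.MEM sll.ALU ; dual
t=2 i3:ld.MEM ; no-port MEM/MEM
t=3 i4+i5:ld.MEM or.ALU ; dual
t=4 i6+i7:blt.BR sll.ALU ; dual
t=5 i8:mul.MUL ; WAW r1
t=6 i9:sll.ALU ; tail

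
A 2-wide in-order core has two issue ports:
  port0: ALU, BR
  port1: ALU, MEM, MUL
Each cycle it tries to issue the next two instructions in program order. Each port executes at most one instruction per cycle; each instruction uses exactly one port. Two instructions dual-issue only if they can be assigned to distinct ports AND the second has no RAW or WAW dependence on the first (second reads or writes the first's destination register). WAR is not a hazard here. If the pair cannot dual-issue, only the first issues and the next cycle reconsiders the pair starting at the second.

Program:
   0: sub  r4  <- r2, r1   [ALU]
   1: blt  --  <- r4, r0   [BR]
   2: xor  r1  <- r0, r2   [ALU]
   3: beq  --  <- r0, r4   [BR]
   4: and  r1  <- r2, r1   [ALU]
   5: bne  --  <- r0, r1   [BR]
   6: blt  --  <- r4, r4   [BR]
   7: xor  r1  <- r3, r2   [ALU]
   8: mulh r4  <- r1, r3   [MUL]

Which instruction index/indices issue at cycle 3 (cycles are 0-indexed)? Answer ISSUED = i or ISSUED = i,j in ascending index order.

[0] i0  sub.ALU  -- RAW r4
[1] i1&i2  blt.BR xor.ALU  -- pair
[2] i3&i4  beq.BR and.ALU  -- pair
[3] i5  bne.BR  -- no-port BR/BR
[4] i6&i7  blt.BR xor.ALU  -- pair
[5] i8  mulh.MUL  -- tail

ISSUED = 5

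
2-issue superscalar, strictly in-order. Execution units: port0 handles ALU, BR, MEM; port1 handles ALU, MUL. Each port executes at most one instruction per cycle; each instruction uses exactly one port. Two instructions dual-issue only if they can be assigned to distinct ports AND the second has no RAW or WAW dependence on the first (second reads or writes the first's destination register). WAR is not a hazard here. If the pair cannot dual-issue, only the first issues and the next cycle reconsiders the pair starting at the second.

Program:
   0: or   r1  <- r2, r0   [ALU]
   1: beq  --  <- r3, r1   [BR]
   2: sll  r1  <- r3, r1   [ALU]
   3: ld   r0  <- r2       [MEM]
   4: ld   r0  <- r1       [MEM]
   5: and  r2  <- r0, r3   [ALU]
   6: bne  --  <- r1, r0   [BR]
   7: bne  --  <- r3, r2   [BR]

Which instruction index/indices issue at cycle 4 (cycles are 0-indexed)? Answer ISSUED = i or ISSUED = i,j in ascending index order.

ISSUED = 5,6

c0: i0 or  RAW r1
c1: i1/i2 beq sll  dual
c2: i3 ld  no-port MEM/MEM
c3: i4 ld  RAW r0
c4: i5/i6 and bne  dual
c5: i7 bne  tail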